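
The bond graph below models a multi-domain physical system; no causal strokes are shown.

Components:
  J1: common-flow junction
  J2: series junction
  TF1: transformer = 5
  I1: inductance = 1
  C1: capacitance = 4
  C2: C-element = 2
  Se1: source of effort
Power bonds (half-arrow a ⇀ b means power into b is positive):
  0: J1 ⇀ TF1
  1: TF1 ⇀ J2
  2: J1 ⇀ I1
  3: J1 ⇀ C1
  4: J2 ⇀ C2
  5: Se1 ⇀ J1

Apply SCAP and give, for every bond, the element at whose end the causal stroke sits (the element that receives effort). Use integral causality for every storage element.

#5 stroke→J1  (Se1: effort source, stroke at far end)
#2 stroke→I1  (prefer integral on I1)
#0 stroke→J1  (1-jn J1 has f-setter on 2)
#3 stroke→J1  (1-jn J1 has f-setter on 2)
#1 stroke→TF1  (TF1: transformer flips bond 0)
#4 stroke→J2  (J2: bond 1 brought flow, rest push out)

#0 |J1
#1 |TF1
#2 |I1
#3 |J1
#4 |J2
#5 |J1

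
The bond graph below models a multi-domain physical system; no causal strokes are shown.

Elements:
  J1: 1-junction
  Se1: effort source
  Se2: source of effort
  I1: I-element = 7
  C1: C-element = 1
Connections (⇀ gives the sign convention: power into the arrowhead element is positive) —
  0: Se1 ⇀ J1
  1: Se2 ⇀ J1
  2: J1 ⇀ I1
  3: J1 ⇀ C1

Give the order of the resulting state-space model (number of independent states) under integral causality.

bond 0 stroke at J1  (Se1 (Se) sets effort on bond)
bond 1 stroke at J1  (source Se2 imposes e)
bond 2 stroke at I1  (prefer integral on I1)
bond 3 stroke at J1  (J1: bond 2 brought flow, rest push out)

2  (C1, I1 all integral)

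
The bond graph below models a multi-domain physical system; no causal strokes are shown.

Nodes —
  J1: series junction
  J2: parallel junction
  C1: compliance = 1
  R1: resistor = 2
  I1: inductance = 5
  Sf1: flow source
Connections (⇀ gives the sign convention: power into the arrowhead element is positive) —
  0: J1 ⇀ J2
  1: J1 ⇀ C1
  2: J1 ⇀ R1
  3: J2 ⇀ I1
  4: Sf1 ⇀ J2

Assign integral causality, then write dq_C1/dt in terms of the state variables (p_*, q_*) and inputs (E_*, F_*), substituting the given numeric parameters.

bond 4 stroke→Sf1  (Sf1 fixes flow; stroke at Sf1)
bond 1 stroke→J1  (C1 integral (e out))
bond 3 stroke→I1  (prefer integral on I1)
bond 0 stroke→J2  (only one effort-in slot at J2)
bond 2 stroke→J1  (J1 flow already set via bond 0)

dq_C1/dt = -F_Sf1 + p_I1/5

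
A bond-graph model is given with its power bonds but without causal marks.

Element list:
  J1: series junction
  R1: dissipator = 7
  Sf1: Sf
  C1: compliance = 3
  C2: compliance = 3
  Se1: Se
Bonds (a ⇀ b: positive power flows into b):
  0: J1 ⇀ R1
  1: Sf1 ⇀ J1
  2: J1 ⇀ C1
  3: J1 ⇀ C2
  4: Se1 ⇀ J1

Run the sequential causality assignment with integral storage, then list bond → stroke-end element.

bond 1 |Sf1  (Sf1 fixes flow; stroke at Sf1)
bond 4 |J1  (Se1 (Se) sets effort on bond)
bond 0 |J1  (1-jn J1 has f-setter on 1)
bond 2 |J1  (J1: bond 1 brought flow, rest push out)
bond 3 |J1  (J1: bond 1 brought flow, rest push out)

bond 0 stroke at J1
bond 1 stroke at Sf1
bond 2 stroke at J1
bond 3 stroke at J1
bond 4 stroke at J1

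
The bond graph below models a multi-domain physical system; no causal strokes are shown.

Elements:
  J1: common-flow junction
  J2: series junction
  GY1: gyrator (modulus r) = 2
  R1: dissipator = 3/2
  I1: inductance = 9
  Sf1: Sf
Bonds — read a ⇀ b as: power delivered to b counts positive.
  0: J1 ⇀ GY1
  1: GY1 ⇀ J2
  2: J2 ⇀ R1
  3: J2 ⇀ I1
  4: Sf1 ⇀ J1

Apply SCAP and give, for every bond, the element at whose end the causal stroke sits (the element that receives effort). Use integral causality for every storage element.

#0 stroke at J1
#1 stroke at J2
#2 stroke at J2
#3 stroke at I1
#4 stroke at Sf1

β4 stroke→Sf1  (Sf1: flow source, stroke at near end)
β0 stroke→J1  (J1 flow already set via bond 4)
β1 stroke→J2  (GY GY1: same side as bond 0)
β3 stroke→I1  (prefer integral on I1)
β2 stroke→J2  (J2 flow already set via bond 3)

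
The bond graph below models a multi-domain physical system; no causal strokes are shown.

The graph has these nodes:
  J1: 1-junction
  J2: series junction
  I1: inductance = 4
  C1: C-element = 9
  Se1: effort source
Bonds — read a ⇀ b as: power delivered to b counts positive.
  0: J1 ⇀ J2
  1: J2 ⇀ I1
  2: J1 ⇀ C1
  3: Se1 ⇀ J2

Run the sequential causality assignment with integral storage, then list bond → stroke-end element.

bond 0 stroke→J2
bond 1 stroke→I1
bond 2 stroke→J1
bond 3 stroke→J2

#3 stroke at J2  (Se1 fixes effort; stroke away)
#1 stroke at I1  (I1: I, integral causality)
#0 stroke at J2  (J2: bond 1 brought flow, rest push out)
#2 stroke at J1  (1-jn J1 has f-setter on 0)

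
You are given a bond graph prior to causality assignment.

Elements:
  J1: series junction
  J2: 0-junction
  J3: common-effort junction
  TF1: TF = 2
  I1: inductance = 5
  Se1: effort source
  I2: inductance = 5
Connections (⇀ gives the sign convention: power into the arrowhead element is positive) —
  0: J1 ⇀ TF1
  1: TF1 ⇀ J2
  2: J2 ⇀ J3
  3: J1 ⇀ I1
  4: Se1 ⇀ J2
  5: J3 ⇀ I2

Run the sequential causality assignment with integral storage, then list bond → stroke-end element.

#4 stroke→J2  (source Se1 imposes e)
#1 stroke→TF1  (0-jn J2 has e-setter on 4)
#2 stroke→J3  (common-e at J2 fixed by 4)
#5 stroke→I2  (J3 effort already set via bond 2)
#0 stroke→J1  (TF1: transformer flips bond 1)
#3 stroke→I1  (J1 needs exactly one f-in)

b0 |J1
b1 |TF1
b2 |J3
b3 |I1
b4 |J2
b5 |I2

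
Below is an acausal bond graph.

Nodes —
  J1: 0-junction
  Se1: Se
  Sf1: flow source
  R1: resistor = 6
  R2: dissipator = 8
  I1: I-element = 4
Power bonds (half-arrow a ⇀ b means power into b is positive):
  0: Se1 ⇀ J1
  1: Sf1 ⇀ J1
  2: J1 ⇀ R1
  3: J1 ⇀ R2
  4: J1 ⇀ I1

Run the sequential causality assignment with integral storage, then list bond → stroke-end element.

β0 →J1  (source Se1 imposes e)
β1 →Sf1  (Sf1: flow source, stroke at near end)
β2 →R1  (0-jn J1 has e-setter on 0)
β3 →R2  (J1 effort already set via bond 0)
β4 →I1  (common-e at J1 fixed by 0)

β0 stroke→J1
β1 stroke→Sf1
β2 stroke→R1
β3 stroke→R2
β4 stroke→I1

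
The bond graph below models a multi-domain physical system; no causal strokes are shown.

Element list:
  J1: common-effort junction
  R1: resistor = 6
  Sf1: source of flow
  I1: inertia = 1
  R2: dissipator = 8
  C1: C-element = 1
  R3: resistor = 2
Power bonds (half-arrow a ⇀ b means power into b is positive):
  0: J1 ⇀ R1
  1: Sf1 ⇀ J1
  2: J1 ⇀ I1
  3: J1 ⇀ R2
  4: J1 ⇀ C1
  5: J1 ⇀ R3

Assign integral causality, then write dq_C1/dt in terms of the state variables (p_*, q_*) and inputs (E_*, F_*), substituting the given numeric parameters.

bond 1 |Sf1  (source Sf1 imposes f)
bond 2 |I1  (I1: I, integral causality)
bond 4 |J1  (C1 outputs effort q/C1)
bond 0 |R1  (J1 effort already set via bond 4)
bond 3 |R2  (0-jn J1 has e-setter on 4)
bond 5 |R3  (J1: bond 4 brought effort, rest push out)

dq_C1/dt = F_Sf1 - p_I1 - 19*q_C1/24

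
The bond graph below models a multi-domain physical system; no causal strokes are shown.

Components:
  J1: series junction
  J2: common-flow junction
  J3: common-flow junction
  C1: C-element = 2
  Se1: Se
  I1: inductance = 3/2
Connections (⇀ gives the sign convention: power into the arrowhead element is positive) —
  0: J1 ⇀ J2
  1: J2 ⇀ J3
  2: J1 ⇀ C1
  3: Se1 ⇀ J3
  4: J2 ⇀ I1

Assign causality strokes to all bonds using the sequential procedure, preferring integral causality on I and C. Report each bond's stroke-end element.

β3 stroke→J3  (Se1 (Se) sets effort on bond)
β1 stroke→J2  (J3: last free bond brings flow in)
β2 stroke→J1  (C1 outputs effort q/C1)
β0 stroke→J2  (J1 needs exactly one f-in)
β4 stroke→I1  (only one flow-in slot at J2)

bond 0 |J2
bond 1 |J2
bond 2 |J1
bond 3 |J3
bond 4 |I1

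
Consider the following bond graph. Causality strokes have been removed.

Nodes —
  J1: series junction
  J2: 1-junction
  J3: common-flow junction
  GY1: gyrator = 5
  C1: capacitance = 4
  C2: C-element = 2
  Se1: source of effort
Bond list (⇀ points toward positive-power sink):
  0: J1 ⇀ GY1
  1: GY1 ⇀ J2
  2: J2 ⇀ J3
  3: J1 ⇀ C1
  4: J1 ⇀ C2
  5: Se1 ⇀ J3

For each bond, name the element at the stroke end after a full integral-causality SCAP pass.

#0 →GY1
#1 →GY1
#2 →J2
#3 →J1
#4 →J1
#5 →J3

bond 5 stroke at J3  (Se1 (Se) sets effort on bond)
bond 2 stroke at J2  (only one flow-in slot at J3)
bond 1 stroke at GY1  (only one flow-in slot at J2)
bond 0 stroke at GY1  (GY1: gyrator matches bond 1)
bond 3 stroke at J1  (J1 flow already set via bond 0)
bond 4 stroke at J1  (J1 flow already set via bond 0)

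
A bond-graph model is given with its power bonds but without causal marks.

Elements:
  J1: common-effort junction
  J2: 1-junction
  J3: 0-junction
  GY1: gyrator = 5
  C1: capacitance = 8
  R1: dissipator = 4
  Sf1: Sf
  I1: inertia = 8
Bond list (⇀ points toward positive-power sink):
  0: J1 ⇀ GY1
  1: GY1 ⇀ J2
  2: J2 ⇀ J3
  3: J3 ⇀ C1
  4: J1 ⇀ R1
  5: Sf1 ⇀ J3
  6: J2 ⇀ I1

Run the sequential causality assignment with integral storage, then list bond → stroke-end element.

β0 |J1
β1 |J2
β2 |J2
β3 |J3
β4 |R1
β5 |Sf1
β6 |I1

b5 |Sf1  (source Sf1 imposes f)
b3 |J3  (C1 integral (e out))
b2 |J2  (0-jn J3 has e-setter on 3)
b6 |I1  (I1 integral (f out))
b1 |J2  (1-jn J2 has f-setter on 6)
b0 |J1  (GY GY1: same side as bond 1)
b4 |R1  (common-e at J1 fixed by 0)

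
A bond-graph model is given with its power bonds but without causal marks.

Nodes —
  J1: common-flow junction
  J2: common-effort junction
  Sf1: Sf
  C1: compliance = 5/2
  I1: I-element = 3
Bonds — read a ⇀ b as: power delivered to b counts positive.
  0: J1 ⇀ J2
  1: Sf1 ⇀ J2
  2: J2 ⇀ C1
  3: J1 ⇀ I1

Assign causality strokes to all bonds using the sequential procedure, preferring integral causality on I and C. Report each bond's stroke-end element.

β0 stroke at J1
β1 stroke at Sf1
β2 stroke at J2
β3 stroke at I1

b1 →Sf1  (Sf1 fixes flow; stroke at Sf1)
b2 →J2  (prefer integral on C1)
b0 →J1  (J2 effort already set via bond 2)
b3 →I1  (only one flow-in slot at J1)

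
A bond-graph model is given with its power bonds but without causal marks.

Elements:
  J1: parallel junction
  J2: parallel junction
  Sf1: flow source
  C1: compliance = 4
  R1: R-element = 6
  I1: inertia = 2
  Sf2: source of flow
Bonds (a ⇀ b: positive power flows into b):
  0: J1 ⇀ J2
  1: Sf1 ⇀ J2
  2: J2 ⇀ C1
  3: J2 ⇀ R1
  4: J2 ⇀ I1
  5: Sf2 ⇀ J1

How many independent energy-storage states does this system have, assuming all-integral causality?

bond 1 →Sf1  (Sf1: flow source, stroke at near end)
bond 5 →Sf2  (Sf2 fixes flow; stroke at Sf2)
bond 0 →J1  (closing 0-jn rule on J1)
bond 2 →J2  (C1: C, integral causality)
bond 3 →R1  (0-jn J2 has e-setter on 2)
bond 4 →I1  (0-jn J2 has e-setter on 2)

2  (C1, I1 all integral)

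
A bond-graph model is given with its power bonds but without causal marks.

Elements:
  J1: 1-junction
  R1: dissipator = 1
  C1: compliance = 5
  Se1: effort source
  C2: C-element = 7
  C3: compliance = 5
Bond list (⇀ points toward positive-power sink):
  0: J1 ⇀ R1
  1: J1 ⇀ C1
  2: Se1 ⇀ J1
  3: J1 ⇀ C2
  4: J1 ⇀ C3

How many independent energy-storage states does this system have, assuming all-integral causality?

b2 stroke→J1  (Se1 fixes effort; stroke away)
b1 stroke→J1  (C1: C, integral causality)
b3 stroke→J1  (C2 outputs effort q/C2)
b4 stroke→J1  (prefer integral on C3)
b0 stroke→R1  (closing 1-jn rule on J1)

3  (C1, C2, C3 all integral)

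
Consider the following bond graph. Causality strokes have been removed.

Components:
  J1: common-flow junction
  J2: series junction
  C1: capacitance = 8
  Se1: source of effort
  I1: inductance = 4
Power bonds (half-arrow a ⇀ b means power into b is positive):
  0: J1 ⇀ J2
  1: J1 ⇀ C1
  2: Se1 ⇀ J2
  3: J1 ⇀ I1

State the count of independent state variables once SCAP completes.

2  (C1, I1 all integral)

bond 2 stroke at J2  (Se1 fixes effort; stroke away)
bond 0 stroke at J1  (J2 needs exactly one f-in)
bond 1 stroke at J1  (C1 outputs effort q/C1)
bond 3 stroke at I1  (only one flow-in slot at J1)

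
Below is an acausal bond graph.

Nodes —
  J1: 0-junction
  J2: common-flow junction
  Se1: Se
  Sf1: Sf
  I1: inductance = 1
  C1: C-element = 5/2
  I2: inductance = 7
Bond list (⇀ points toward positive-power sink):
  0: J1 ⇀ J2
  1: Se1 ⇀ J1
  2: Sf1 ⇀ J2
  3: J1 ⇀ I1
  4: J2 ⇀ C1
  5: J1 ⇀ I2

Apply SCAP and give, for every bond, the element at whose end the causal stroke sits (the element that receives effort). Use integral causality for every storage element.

bond 1 stroke at J1  (Se1 fixes effort; stroke away)
bond 2 stroke at Sf1  (Sf1 (Sf) sets flow on bond)
bond 0 stroke at J2  (0-jn J1 has e-setter on 1)
bond 3 stroke at I1  (J1 effort already set via bond 1)
bond 5 stroke at I2  (J1 effort already set via bond 1)
bond 4 stroke at J2  (1-jn J2 has f-setter on 2)

β0 stroke→J2
β1 stroke→J1
β2 stroke→Sf1
β3 stroke→I1
β4 stroke→J2
β5 stroke→I2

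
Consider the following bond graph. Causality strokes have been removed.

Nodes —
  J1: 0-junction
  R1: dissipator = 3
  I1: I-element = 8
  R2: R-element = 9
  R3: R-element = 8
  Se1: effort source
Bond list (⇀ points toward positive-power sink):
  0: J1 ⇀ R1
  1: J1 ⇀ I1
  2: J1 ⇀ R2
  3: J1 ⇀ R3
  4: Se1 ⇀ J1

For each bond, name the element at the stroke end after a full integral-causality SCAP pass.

#0 stroke→R1
#1 stroke→I1
#2 stroke→R2
#3 stroke→R3
#4 stroke→J1

b4 →J1  (Se1 (Se) sets effort on bond)
b0 →R1  (J1 effort already set via bond 4)
b1 →I1  (J1 effort already set via bond 4)
b2 →R2  (J1: bond 4 brought effort, rest push out)
b3 →R3  (J1: bond 4 brought effort, rest push out)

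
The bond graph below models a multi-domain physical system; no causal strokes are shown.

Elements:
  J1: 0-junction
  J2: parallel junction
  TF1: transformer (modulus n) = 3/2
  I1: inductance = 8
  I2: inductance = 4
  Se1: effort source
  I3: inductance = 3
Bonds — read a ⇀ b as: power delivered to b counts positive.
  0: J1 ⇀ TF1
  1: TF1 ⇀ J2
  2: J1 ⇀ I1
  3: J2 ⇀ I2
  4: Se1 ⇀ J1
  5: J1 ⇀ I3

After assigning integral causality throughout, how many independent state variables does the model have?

b4 stroke at J1  (source Se1 imposes e)
b0 stroke at TF1  (J1: bond 4 brought effort, rest push out)
b2 stroke at I1  (J1 effort already set via bond 4)
b5 stroke at I3  (J1: bond 4 brought effort, rest push out)
b1 stroke at J2  (TF TF1: opposite of bond 0)
b3 stroke at I2  (0-jn J2 has e-setter on 1)

3  (I1, I2, I3 all integral)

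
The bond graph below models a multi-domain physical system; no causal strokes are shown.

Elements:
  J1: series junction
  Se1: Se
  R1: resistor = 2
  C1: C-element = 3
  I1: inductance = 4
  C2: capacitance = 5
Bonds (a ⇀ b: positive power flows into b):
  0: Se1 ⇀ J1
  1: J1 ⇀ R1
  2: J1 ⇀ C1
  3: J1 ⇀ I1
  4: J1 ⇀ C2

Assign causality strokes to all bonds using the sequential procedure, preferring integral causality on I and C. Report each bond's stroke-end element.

β0 →J1  (source Se1 imposes e)
β2 →J1  (C1 integral (e out))
β3 →I1  (I1 outputs flow p/I1)
β1 →J1  (1-jn J1 has f-setter on 3)
β4 →J1  (1-jn J1 has f-setter on 3)

#0 →J1
#1 →J1
#2 →J1
#3 →I1
#4 →J1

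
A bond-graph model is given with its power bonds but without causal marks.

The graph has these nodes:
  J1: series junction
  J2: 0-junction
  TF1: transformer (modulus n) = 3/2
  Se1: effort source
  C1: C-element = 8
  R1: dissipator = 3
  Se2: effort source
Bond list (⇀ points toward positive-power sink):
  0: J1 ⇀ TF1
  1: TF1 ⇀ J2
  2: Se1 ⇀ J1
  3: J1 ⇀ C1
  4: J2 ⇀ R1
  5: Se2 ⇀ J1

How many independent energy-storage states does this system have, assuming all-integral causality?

b2 stroke at J1  (Se1: effort source, stroke at far end)
b5 stroke at J1  (Se2 fixes effort; stroke away)
b3 stroke at J1  (C1 outputs effort q/C1)
b0 stroke at TF1  (J1 needs exactly one f-in)
b1 stroke at J2  (TF1 one-in-one-out from 0)
b4 stroke at R1  (J2: bond 1 brought effort, rest push out)

1  (C1 all integral)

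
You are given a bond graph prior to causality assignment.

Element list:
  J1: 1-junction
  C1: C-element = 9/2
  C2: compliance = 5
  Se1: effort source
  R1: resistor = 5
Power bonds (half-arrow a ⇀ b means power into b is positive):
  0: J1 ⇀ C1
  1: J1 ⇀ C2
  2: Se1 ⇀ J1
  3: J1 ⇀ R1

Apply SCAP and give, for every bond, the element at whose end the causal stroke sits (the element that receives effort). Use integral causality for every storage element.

#2 stroke at J1  (Se1: effort source, stroke at far end)
#0 stroke at J1  (C1: C, integral causality)
#1 stroke at J1  (C2: C, integral causality)
#3 stroke at R1  (J1 needs exactly one f-in)

#0 stroke at J1
#1 stroke at J1
#2 stroke at J1
#3 stroke at R1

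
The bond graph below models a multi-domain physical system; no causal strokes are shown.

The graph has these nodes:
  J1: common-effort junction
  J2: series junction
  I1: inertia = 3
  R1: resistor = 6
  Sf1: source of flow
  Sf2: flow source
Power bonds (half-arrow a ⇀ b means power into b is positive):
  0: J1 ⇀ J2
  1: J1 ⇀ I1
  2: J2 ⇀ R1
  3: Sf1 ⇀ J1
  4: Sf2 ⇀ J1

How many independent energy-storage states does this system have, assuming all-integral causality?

1  (I1 all integral)

#3 →Sf1  (source Sf1 imposes f)
#4 →Sf2  (source Sf2 imposes f)
#1 →I1  (I1: I, integral causality)
#0 →J1  (J1 needs exactly one e-in)
#2 →J2  (J2: bond 0 brought flow, rest push out)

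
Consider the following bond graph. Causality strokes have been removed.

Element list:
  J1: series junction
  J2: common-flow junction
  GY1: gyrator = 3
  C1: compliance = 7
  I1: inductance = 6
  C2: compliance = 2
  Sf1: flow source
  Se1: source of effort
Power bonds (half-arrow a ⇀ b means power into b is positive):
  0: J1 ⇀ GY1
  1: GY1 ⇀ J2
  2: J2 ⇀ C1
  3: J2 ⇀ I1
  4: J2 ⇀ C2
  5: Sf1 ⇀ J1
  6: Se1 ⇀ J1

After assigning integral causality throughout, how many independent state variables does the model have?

#5 stroke at Sf1  (Sf1: flow source, stroke at near end)
#6 stroke at J1  (Se1 fixes effort; stroke away)
#0 stroke at J1  (common-f at J1 fixed by 5)
#1 stroke at J2  (GY1: gyrator matches bond 0)
#2 stroke at J2  (C1 outputs effort q/C1)
#3 stroke at I1  (I1 outputs flow p/I1)
#4 stroke at J2  (J2 flow already set via bond 3)

3  (C1, C2, I1 all integral)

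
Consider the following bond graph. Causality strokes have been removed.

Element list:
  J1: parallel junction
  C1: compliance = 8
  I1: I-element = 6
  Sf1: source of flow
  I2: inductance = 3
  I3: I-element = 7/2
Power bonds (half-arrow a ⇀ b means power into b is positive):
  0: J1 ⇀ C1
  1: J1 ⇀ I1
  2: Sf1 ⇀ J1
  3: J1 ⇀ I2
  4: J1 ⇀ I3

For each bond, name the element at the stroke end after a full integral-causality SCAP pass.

bond 0 stroke→J1
bond 1 stroke→I1
bond 2 stroke→Sf1
bond 3 stroke→I2
bond 4 stroke→I3

b2 stroke→Sf1  (source Sf1 imposes f)
b0 stroke→J1  (C1: C, integral causality)
b1 stroke→I1  (J1: bond 0 brought effort, rest push out)
b3 stroke→I2  (J1 effort already set via bond 0)
b4 stroke→I3  (J1: bond 0 brought effort, rest push out)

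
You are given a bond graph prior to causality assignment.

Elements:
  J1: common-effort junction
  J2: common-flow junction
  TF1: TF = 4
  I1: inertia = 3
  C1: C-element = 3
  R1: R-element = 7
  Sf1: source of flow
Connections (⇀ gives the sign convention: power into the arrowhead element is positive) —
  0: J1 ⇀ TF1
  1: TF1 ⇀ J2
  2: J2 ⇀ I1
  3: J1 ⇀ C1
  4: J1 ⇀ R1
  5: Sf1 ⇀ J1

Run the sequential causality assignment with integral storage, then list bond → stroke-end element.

b5 →Sf1  (Sf1: flow source, stroke at near end)
b2 →I1  (prefer integral on I1)
b1 →J2  (1-jn J2 has f-setter on 2)
b0 →TF1  (through TF1, causality passes straight; one stroke at TF1)
b3 →J1  (C1 integral (e out))
b4 →R1  (J1 effort already set via bond 3)

b0 |TF1
b1 |J2
b2 |I1
b3 |J1
b4 |R1
b5 |Sf1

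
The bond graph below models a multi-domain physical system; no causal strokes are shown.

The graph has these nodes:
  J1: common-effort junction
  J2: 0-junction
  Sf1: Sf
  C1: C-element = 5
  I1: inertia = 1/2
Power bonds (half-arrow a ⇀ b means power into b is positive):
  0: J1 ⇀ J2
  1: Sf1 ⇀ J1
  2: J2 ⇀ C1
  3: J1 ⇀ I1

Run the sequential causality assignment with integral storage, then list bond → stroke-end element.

#0 |J1
#1 |Sf1
#2 |J2
#3 |I1

b1 →Sf1  (Sf1 (Sf) sets flow on bond)
b2 →J2  (C1: C, integral causality)
b0 →J1  (J2 effort already set via bond 2)
b3 →I1  (J1 effort already set via bond 0)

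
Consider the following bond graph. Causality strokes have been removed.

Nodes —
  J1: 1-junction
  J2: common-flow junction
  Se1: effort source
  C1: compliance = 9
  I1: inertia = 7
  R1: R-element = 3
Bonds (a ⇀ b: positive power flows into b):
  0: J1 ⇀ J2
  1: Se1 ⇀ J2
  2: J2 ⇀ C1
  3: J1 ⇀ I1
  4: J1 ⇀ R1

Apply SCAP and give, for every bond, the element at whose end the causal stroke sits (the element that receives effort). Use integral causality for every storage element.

#0 stroke at J1
#1 stroke at J2
#2 stroke at J2
#3 stroke at I1
#4 stroke at J1

β1 stroke at J2  (Se1 (Se) sets effort on bond)
β2 stroke at J2  (C1 integral (e out))
β0 stroke at J1  (J2: last free bond brings flow in)
β3 stroke at I1  (I1 outputs flow p/I1)
β4 stroke at J1  (1-jn J1 has f-setter on 3)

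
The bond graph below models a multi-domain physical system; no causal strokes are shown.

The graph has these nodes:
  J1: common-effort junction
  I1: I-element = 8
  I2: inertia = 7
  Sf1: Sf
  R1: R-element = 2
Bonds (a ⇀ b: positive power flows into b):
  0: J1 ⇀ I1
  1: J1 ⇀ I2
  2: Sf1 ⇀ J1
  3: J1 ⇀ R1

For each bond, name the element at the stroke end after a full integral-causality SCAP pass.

#2 →Sf1  (Sf1 (Sf) sets flow on bond)
#0 →I1  (I1: I, integral causality)
#1 →I2  (I2 outputs flow p/I2)
#3 →J1  (closing 0-jn rule on J1)

#0 stroke→I1
#1 stroke→I2
#2 stroke→Sf1
#3 stroke→J1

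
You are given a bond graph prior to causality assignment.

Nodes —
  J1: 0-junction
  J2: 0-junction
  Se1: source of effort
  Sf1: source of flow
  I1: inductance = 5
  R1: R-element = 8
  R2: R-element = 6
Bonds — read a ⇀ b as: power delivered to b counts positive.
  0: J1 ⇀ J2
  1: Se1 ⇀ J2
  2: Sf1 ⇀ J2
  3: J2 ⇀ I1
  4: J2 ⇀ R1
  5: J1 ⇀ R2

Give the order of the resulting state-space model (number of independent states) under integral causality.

bond 1 →J2  (Se1: effort source, stroke at far end)
bond 2 →Sf1  (Sf1 fixes flow; stroke at Sf1)
bond 0 →J1  (common-e at J2 fixed by 1)
bond 3 →I1  (0-jn J2 has e-setter on 1)
bond 4 →R1  (J2: bond 1 brought effort, rest push out)
bond 5 →R2  (J1 effort already set via bond 0)

1  (I1 all integral)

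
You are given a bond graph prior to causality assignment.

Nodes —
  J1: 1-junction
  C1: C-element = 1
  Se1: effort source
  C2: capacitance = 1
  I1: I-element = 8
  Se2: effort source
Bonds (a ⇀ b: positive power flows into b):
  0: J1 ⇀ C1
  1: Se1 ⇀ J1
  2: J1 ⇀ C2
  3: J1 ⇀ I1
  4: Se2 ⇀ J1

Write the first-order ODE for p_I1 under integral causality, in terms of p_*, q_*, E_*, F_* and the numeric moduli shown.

#1 stroke at J1  (source Se1 imposes e)
#4 stroke at J1  (Se2: effort source, stroke at far end)
#0 stroke at J1  (C1: C, integral causality)
#2 stroke at J1  (prefer integral on C2)
#3 stroke at I1  (closing 1-jn rule on J1)

dp_I1/dt = E_Se1 + E_Se2 - q_C1 - q_C2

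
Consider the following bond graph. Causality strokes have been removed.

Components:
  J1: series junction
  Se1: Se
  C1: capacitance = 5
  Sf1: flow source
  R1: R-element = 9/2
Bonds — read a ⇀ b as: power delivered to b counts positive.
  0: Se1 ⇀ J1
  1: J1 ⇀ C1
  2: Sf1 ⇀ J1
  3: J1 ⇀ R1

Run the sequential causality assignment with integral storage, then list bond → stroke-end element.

b0 stroke→J1
b1 stroke→J1
b2 stroke→Sf1
b3 stroke→J1

b0 |J1  (source Se1 imposes e)
b2 |Sf1  (source Sf1 imposes f)
b1 |J1  (common-f at J1 fixed by 2)
b3 |J1  (J1 flow already set via bond 2)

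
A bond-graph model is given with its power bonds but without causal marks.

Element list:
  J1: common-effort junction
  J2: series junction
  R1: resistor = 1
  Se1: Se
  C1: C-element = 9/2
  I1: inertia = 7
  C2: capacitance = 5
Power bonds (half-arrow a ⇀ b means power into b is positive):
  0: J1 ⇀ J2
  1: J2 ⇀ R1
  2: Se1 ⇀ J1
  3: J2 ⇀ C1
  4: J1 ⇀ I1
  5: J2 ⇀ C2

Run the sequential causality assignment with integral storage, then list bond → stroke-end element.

bond 2 |J1  (Se1: effort source, stroke at far end)
bond 0 |J2  (J1: bond 2 brought effort, rest push out)
bond 4 |I1  (common-e at J1 fixed by 2)
bond 3 |J2  (C1: C, integral causality)
bond 5 |J2  (C2: C, integral causality)
bond 1 |R1  (J2: last free bond brings flow in)

#0 →J2
#1 →R1
#2 →J1
#3 →J2
#4 →I1
#5 →J2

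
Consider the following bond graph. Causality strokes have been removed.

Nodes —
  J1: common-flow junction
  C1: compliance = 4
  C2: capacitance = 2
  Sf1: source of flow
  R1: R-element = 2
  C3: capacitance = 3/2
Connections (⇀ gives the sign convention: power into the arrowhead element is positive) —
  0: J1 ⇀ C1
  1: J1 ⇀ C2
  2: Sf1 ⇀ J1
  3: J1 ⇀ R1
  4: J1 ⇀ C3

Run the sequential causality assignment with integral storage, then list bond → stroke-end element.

b0 →J1
b1 →J1
b2 →Sf1
b3 →J1
b4 →J1

bond 2 |Sf1  (Sf1 (Sf) sets flow on bond)
bond 0 |J1  (common-f at J1 fixed by 2)
bond 1 |J1  (common-f at J1 fixed by 2)
bond 3 |J1  (J1: bond 2 brought flow, rest push out)
bond 4 |J1  (1-jn J1 has f-setter on 2)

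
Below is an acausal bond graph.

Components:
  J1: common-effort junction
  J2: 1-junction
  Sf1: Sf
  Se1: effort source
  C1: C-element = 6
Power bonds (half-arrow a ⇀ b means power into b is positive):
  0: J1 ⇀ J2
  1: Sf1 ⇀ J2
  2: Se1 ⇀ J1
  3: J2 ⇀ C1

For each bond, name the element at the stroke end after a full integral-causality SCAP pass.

bond 0 stroke→J2
bond 1 stroke→Sf1
bond 2 stroke→J1
bond 3 stroke→J2

bond 1 stroke at Sf1  (Sf1 (Sf) sets flow on bond)
bond 2 stroke at J1  (Se1 fixes effort; stroke away)
bond 0 stroke at J2  (J1: bond 2 brought effort, rest push out)
bond 3 stroke at J2  (common-f at J2 fixed by 1)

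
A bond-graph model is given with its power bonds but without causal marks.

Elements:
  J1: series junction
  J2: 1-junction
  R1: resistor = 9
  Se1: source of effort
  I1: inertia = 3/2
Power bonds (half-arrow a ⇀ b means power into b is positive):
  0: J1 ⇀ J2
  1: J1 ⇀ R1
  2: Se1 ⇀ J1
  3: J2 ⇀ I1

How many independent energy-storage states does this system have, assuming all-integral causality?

#2 stroke at J1  (Se1 fixes effort; stroke away)
#3 stroke at I1  (I1 outputs flow p/I1)
#0 stroke at J2  (J2: bond 3 brought flow, rest push out)
#1 stroke at J1  (common-f at J1 fixed by 0)

1  (I1 all integral)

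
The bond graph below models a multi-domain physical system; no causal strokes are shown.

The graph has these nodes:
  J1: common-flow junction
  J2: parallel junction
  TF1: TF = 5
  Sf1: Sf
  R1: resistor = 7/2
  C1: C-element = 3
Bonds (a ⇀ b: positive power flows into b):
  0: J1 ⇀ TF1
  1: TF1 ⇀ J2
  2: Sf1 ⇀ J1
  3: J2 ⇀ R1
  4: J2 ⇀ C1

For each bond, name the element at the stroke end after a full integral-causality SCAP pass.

#0 stroke at J1
#1 stroke at TF1
#2 stroke at Sf1
#3 stroke at R1
#4 stroke at J2

b2 stroke→Sf1  (Sf1: flow source, stroke at near end)
b0 stroke→J1  (1-jn J1 has f-setter on 2)
b1 stroke→TF1  (TF1 one-in-one-out from 0)
b4 stroke→J2  (C1 integral (e out))
b3 stroke→R1  (0-jn J2 has e-setter on 4)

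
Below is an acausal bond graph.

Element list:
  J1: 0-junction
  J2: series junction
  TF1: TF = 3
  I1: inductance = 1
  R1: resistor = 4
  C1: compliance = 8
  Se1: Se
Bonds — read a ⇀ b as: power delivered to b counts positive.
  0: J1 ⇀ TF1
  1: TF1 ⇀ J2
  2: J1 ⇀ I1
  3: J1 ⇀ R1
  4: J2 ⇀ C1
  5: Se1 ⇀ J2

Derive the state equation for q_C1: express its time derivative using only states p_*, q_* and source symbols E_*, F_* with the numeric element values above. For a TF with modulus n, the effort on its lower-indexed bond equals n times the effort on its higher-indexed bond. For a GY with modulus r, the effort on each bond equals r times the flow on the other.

b5 stroke at J2  (Se1 fixes effort; stroke away)
b2 stroke at I1  (I1 integral (f out))
b4 stroke at J2  (C1: C, integral causality)
b1 stroke at TF1  (only one flow-in slot at J2)
b0 stroke at J1  (TF1: transformer flips bond 1)
b3 stroke at R1  (0-jn J1 has e-setter on 0)

dq_C1/dt = 9*E_Se1/4 - 3*p_I1 - 9*q_C1/32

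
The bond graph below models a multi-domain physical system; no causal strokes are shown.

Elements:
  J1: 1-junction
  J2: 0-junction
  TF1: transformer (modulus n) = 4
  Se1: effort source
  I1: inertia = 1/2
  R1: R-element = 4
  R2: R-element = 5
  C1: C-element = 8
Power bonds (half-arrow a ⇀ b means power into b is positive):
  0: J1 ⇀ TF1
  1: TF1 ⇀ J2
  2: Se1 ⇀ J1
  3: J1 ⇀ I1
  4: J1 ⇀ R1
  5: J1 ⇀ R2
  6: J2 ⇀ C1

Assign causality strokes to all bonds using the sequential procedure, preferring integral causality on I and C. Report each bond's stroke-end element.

bond 2 stroke at J1  (Se1 fixes effort; stroke away)
bond 3 stroke at I1  (I1 integral (f out))
bond 0 stroke at J1  (common-f at J1 fixed by 3)
bond 4 stroke at J1  (J1: bond 3 brought flow, rest push out)
bond 5 stroke at J1  (J1: bond 3 brought flow, rest push out)
bond 1 stroke at TF1  (TF TF1: opposite of bond 0)
bond 6 stroke at J2  (J2: last free bond brings effort in)

β0 stroke at J1
β1 stroke at TF1
β2 stroke at J1
β3 stroke at I1
β4 stroke at J1
β5 stroke at J1
β6 stroke at J2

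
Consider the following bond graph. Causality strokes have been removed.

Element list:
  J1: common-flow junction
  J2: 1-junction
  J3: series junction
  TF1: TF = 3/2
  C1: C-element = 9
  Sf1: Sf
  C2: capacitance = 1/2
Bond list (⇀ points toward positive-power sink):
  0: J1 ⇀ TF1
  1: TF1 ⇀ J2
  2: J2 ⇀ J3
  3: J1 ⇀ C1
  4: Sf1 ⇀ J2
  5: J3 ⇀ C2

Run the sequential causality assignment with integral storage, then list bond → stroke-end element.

#4 |Sf1  (Sf1 (Sf) sets flow on bond)
#1 |J2  (1-jn J2 has f-setter on 4)
#2 |J2  (common-f at J2 fixed by 4)
#5 |J3  (J3: bond 2 brought flow, rest push out)
#0 |TF1  (TF1 one-in-one-out from 1)
#3 |J1  (common-f at J1 fixed by 0)

β0 →TF1
β1 →J2
β2 →J2
β3 →J1
β4 →Sf1
β5 →J3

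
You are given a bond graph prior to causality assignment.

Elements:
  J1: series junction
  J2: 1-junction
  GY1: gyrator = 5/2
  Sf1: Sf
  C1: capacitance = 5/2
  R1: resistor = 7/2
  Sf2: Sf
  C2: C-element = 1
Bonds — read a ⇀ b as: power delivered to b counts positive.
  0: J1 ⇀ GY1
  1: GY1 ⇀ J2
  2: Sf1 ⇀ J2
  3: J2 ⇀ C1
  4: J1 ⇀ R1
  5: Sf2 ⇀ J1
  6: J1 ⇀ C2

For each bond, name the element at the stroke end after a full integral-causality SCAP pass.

β0 |J1
β1 |J2
β2 |Sf1
β3 |J2
β4 |J1
β5 |Sf2
β6 |J1

bond 2 →Sf1  (Sf1 fixes flow; stroke at Sf1)
bond 5 →Sf2  (Sf2 (Sf) sets flow on bond)
bond 0 →J1  (common-f at J1 fixed by 5)
bond 4 →J1  (J1 flow already set via bond 5)
bond 6 →J1  (common-f at J1 fixed by 5)
bond 1 →J2  (1-jn J2 has f-setter on 2)
bond 3 →J2  (common-f at J2 fixed by 2)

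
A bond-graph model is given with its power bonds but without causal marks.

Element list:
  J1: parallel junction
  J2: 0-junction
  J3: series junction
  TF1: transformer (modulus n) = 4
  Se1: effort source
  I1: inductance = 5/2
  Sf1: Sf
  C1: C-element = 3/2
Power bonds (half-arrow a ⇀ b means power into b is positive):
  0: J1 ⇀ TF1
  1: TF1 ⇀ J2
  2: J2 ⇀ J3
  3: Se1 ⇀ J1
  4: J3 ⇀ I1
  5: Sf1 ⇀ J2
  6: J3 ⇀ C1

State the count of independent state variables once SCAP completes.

2  (C1, I1 all integral)

#3 stroke at J1  (Se1 fixes effort; stroke away)
#5 stroke at Sf1  (Sf1 fixes flow; stroke at Sf1)
#0 stroke at TF1  (J1: bond 3 brought effort, rest push out)
#1 stroke at J2  (TF1 one-in-one-out from 0)
#2 stroke at J3  (common-e at J2 fixed by 1)
#4 stroke at I1  (I1 outputs flow p/I1)
#6 stroke at J3  (J3 flow already set via bond 4)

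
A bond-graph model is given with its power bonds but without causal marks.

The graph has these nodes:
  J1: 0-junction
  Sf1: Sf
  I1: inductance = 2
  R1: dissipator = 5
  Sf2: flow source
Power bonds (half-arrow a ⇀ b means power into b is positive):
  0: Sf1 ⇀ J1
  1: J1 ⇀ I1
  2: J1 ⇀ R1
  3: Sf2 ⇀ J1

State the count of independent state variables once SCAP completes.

β0 stroke→Sf1  (Sf1: flow source, stroke at near end)
β3 stroke→Sf2  (Sf2 fixes flow; stroke at Sf2)
β1 stroke→I1  (I1 outputs flow p/I1)
β2 stroke→J1  (closing 0-jn rule on J1)

1  (I1 all integral)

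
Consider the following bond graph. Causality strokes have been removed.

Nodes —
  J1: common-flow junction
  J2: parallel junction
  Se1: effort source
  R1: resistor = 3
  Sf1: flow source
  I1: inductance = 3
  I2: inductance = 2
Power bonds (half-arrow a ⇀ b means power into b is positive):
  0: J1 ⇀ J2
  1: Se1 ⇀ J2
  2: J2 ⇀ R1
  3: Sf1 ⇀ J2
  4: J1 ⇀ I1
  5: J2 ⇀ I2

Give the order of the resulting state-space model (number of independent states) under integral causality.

2  (I1, I2 all integral)

b1 |J2  (Se1 fixes effort; stroke away)
b3 |Sf1  (Sf1 (Sf) sets flow on bond)
b0 |J1  (J2 effort already set via bond 1)
b2 |R1  (common-e at J2 fixed by 1)
b5 |I2  (J2 effort already set via bond 1)
b4 |I1  (J1: last free bond brings flow in)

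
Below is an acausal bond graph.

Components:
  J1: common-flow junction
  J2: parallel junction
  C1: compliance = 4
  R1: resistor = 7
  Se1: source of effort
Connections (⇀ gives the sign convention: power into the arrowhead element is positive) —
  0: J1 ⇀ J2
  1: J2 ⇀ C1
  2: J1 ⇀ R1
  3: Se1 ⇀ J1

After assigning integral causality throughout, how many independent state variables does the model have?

1  (C1 all integral)

#3 →J1  (Se1 fixes effort; stroke away)
#1 →J2  (prefer integral on C1)
#0 →J1  (J2: bond 1 brought effort, rest push out)
#2 →R1  (closing 1-jn rule on J1)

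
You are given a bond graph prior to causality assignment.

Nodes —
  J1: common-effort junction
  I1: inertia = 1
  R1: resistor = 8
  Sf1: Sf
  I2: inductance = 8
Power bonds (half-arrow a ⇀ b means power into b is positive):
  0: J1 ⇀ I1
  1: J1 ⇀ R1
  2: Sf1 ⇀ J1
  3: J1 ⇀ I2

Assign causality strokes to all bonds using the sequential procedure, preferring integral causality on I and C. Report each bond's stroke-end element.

β2 stroke at Sf1  (Sf1 (Sf) sets flow on bond)
β0 stroke at I1  (I1: I, integral causality)
β3 stroke at I2  (I2 integral (f out))
β1 stroke at J1  (J1 needs exactly one e-in)

#0 |I1
#1 |J1
#2 |Sf1
#3 |I2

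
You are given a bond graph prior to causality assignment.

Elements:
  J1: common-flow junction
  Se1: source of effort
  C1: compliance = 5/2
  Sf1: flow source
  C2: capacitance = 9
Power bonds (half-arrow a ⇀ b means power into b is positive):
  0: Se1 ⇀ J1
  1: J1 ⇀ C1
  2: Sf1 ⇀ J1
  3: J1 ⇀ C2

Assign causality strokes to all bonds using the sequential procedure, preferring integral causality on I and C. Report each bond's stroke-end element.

β0 →J1  (Se1 fixes effort; stroke away)
β2 →Sf1  (source Sf1 imposes f)
β1 →J1  (J1: bond 2 brought flow, rest push out)
β3 →J1  (J1: bond 2 brought flow, rest push out)

β0 stroke at J1
β1 stroke at J1
β2 stroke at Sf1
β3 stroke at J1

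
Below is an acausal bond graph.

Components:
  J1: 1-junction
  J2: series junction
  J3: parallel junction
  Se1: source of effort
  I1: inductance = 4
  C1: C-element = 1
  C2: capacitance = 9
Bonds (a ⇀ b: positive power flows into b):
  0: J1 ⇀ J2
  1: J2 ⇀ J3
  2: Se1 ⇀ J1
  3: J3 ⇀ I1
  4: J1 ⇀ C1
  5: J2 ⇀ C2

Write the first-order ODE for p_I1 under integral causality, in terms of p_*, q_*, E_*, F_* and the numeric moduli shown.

#2 stroke→J1  (Se1 fixes effort; stroke away)
#3 stroke→I1  (I1: I, integral causality)
#1 stroke→J3  (closing 0-jn rule on J3)
#0 stroke→J2  (J2: bond 1 brought flow, rest push out)
#5 stroke→J2  (common-f at J2 fixed by 1)
#4 stroke→J1  (J1: bond 0 brought flow, rest push out)

dp_I1/dt = E_Se1 - q_C1 - q_C2/9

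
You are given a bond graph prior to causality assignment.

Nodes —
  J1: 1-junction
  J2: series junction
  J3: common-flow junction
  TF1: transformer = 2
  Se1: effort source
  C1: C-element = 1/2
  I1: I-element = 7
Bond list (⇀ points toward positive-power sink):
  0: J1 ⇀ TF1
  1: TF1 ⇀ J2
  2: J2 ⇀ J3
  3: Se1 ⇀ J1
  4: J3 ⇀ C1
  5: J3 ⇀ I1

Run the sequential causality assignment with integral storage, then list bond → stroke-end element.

#0 stroke at TF1
#1 stroke at J2
#2 stroke at J3
#3 stroke at J1
#4 stroke at J3
#5 stroke at I1

β3 stroke at J1  (source Se1 imposes e)
β0 stroke at TF1  (J1 needs exactly one f-in)
β1 stroke at J2  (TF1 one-in-one-out from 0)
β2 stroke at J3  (J2 needs exactly one f-in)
β4 stroke at J3  (C1: C, integral causality)
β5 stroke at I1  (closing 1-jn rule on J3)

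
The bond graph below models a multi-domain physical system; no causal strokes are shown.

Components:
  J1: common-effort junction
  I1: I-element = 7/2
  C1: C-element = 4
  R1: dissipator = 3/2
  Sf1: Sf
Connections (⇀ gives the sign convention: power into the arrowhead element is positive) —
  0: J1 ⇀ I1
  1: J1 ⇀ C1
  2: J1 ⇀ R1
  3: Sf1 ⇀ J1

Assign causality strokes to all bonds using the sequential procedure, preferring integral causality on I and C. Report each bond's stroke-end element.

b3 →Sf1  (Sf1 (Sf) sets flow on bond)
b0 →I1  (prefer integral on I1)
b1 →J1  (C1 integral (e out))
b2 →R1  (J1: bond 1 brought effort, rest push out)

bond 0 stroke at I1
bond 1 stroke at J1
bond 2 stroke at R1
bond 3 stroke at Sf1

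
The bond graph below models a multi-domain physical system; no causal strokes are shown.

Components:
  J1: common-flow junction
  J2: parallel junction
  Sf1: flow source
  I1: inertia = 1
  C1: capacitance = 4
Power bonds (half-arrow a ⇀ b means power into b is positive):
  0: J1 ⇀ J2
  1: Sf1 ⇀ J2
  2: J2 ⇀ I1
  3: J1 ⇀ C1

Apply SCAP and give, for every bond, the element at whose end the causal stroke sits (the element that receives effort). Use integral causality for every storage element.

bond 0 →J2
bond 1 →Sf1
bond 2 →I1
bond 3 →J1

#1 →Sf1  (source Sf1 imposes f)
#2 →I1  (I1 integral (f out))
#0 →J2  (J2 needs exactly one e-in)
#3 →J1  (J1 flow already set via bond 0)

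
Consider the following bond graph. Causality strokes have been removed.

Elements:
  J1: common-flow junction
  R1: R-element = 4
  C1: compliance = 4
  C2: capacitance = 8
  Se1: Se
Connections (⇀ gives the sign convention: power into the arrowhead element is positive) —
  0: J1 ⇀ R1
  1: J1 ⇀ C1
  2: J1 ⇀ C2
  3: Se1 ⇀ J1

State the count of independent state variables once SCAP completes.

2  (C1, C2 all integral)

bond 3 stroke at J1  (source Se1 imposes e)
bond 1 stroke at J1  (C1: C, integral causality)
bond 2 stroke at J1  (C2: C, integral causality)
bond 0 stroke at R1  (J1: last free bond brings flow in)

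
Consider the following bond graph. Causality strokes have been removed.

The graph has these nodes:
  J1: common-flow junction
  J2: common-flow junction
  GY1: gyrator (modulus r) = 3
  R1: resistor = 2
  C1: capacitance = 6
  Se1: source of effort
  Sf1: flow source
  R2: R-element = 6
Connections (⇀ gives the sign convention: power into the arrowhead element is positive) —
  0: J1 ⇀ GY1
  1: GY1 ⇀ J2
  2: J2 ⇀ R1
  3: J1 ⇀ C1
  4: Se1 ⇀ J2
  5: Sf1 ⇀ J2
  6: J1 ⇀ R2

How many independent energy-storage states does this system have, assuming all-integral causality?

1  (C1 all integral)

b4 →J2  (Se1 (Se) sets effort on bond)
b5 →Sf1  (Sf1 (Sf) sets flow on bond)
b1 →J2  (J2 flow already set via bond 5)
b2 →J2  (J2 flow already set via bond 5)
b0 →J1  (GY1 both-in/both-out from 1)
b3 →J1  (prefer integral on C1)
b6 →R2  (closing 1-jn rule on J1)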